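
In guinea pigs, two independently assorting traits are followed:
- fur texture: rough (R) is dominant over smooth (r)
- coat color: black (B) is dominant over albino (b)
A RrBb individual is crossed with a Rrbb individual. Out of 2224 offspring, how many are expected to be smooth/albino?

Dihybrid cross RrBb × Rrbb — consider each gene separately:
fur texture: Rr × Rr → 1 RR, 2 Rr, 1 rr → 3 R_ : 1 rr (out of 4)
coat color: Bb × bb → 2 Bb, 2 bb → 2 B_ : 2 bb (out of 4)
Combine (counts out of 4 × 4 = 16): rough/black (R_B_) = 3×2 = 6; rough/albino (R_bb) = 3×2 = 6; smooth/black (rrB_) = 1×2 = 2; smooth/albino (rrbb) = 1×2 = 2
Phenotype counts (out of 16): 6 rough/black, 6 rough/albino, 2 smooth/black, 2 smooth/albino
smooth/albino: 2 out of 16 → fraction 1/8
Expected count = 1/8 × 2224 = 278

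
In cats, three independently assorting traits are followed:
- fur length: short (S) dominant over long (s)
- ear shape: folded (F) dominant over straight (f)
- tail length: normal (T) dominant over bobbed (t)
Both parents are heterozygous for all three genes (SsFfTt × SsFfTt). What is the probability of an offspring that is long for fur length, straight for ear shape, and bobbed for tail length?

Trihybrid cross: SsFfTt × SsFfTt
Each trait segregates independently with a 3:1 phenotypic ratio, so each gene contributes 3/4 (dominant) or 1/4 (recessive).
Target: long (fur length), straight (ear shape), bobbed (tail length)
Probability = product of independent per-trait probabilities
= 1/4 × 1/4 × 1/4 = 1/64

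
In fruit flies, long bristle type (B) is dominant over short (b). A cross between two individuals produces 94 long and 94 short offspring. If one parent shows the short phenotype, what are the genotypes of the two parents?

Observed offspring: 94 long, 94 short
The observed ratio simplifies to 1:1. One parent shows short, so its genotype must be bb. A 1:1 offspring split requires the other parent to be heterozygous (Bb).
Parent genotypes: bb × Bb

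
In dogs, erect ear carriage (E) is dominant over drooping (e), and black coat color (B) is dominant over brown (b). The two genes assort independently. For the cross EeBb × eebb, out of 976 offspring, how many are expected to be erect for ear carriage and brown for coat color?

Dihybrid cross EeBb × eebb — consider each gene separately:
ear carriage: Ee × ee → 2 Ee, 2 ee → 2 E_ : 2 ee (out of 4)
coat color: Bb × bb → 2 Bb, 2 bb → 2 B_ : 2 bb (out of 4)
Looking for: erect (E_) and brown (bb)
P(erect) = 2/4, P(brown) = 2/4
P(both) = 2/4 × 2/4 = 4/16 = 1/4
Expected count = 1/4 × 976 = 244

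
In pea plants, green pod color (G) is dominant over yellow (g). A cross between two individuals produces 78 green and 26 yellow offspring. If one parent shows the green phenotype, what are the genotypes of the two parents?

Observed offspring: 78 green, 26 yellow
The observed ratio simplifies to 3:1. Yellow (gg) offspring appear, so each parent must contribute one g allele. The parent stated to show green carries G, so it is Gg. The other parent is then either Gg or gg: Gg × gg would give a 1:1 split, whereas Gg × Gg gives 3:1 — matching the data. So both parents are heterozygous (Gg × Gg).
Parent genotypes: Gg × Gg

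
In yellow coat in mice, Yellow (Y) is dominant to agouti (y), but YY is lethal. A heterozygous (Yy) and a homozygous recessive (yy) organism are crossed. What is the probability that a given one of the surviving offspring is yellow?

Cross: Yy × yy
Punnett square offspring (before lethality): 2 Yy, 2 yy
No YY offspring are produced in this cross.
yellow: 2 out of 4
Probability: 2/4 = 1/2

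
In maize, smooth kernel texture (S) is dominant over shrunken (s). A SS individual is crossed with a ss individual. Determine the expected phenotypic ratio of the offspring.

Punnett square for SS × ss:
Offspring genotypes: 4 Ss
smooth: 4, shrunken: 0
Ratio: all smooth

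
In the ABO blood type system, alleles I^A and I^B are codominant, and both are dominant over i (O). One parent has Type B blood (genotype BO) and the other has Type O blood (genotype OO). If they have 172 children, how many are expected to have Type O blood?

Cross: BO × OO
Possible offspring genotypes: 2 BO, 2 OO
Blood type counts: 2 Type B, 2 Type O
Probability of Type O: 2/4 = 1/2
Expected count = 1/2 × 172 = 86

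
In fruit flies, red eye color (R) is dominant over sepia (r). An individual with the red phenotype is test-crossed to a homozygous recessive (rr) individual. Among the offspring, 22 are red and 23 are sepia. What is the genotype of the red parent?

Test cross: ? × rr
Offspring: 22 red, 23 sepia — approximately 1:1.
A 1:1 ratio in a test cross indicates the unknown parent is heterozygous (Rr).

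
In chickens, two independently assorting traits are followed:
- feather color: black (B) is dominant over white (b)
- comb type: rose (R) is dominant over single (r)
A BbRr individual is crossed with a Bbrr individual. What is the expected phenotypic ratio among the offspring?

Dihybrid cross BbRr × Bbrr — consider each gene separately:
feather color: Bb × Bb → 1 BB, 2 Bb, 1 bb → 3 B_ : 1 bb (out of 4)
comb type: Rr × rr → 2 Rr, 2 rr → 2 R_ : 2 rr (out of 4)
Combine (counts out of 4 × 4 = 16): black/rose (B_R_) = 3×2 = 6; black/single (B_rr) = 3×2 = 6; white/rose (bbR_) = 1×2 = 2; white/single (bbrr) = 1×2 = 2
Phenotype counts (out of 16): 6 black/rose, 6 black/single, 2 white/rose, 2 white/single
Ratio: 3 black/rose : 3 black/single : 1 white/rose : 1 white/single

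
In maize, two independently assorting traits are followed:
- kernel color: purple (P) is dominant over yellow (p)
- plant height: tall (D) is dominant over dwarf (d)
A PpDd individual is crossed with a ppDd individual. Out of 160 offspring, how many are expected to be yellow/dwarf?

Dihybrid cross PpDd × ppDd — consider each gene separately:
kernel color: Pp × pp → 2 Pp, 2 pp → 2 P_ : 2 pp (out of 4)
plant height: Dd × Dd → 1 DD, 2 Dd, 1 dd → 3 D_ : 1 dd (out of 4)
Combine (counts out of 4 × 4 = 16): purple/tall (P_D_) = 2×3 = 6; purple/dwarf (P_dd) = 2×1 = 2; yellow/tall (ppD_) = 2×3 = 6; yellow/dwarf (ppdd) = 2×1 = 2
Phenotype counts (out of 16): 6 purple/tall, 2 purple/dwarf, 6 yellow/tall, 2 yellow/dwarf
yellow/dwarf: 2 out of 16 → fraction 1/8
Expected count = 1/8 × 160 = 20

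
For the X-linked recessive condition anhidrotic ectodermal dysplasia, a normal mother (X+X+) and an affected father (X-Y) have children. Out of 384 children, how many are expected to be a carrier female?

Cross: X+X+ × X-Y
Offspring: 2 X+X-, 2 X+Y
Probability of a carrier female: 2/4 = 1/2
Expected count = 1/2 × 384 = 192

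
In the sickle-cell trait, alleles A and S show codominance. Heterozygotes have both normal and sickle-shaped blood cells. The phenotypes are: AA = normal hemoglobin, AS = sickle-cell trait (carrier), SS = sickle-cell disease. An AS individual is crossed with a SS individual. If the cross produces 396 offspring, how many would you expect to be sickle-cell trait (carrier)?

Punnett square for AS × SS:
Offspring genotypes: 2 AS, 2 SS
Phenotype counts: 2 sickle-cell trait (carrier), 2 sickle-cell disease
sickle-cell trait (carrier): 2 out of 4 → fraction 1/2
Expected count = 1/2 × 396 = 198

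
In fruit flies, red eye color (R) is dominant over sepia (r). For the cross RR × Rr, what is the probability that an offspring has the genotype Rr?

Punnett square for RR × Rr:
Offspring genotypes: 2 RR, 2 Rr
Total offspring: 4
Count with target: 2
Probability: 2/4 = 1/2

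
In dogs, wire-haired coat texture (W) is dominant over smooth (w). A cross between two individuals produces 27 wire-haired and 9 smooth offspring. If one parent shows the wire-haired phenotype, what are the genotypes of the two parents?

Observed offspring: 27 wire-haired, 9 smooth
The observed ratio simplifies to 3:1. Smooth (ww) offspring appear, so each parent must contribute one w allele. The parent stated to show wire-haired carries W, so it is Ww. The other parent is then either Ww or ww: Ww × ww would give a 1:1 split, whereas Ww × Ww gives 3:1 — matching the data. So both parents are heterozygous (Ww × Ww).
Parent genotypes: Ww × Ww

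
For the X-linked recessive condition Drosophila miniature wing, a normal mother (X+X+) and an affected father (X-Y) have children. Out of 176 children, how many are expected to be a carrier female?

Cross: X+X+ × X-Y
Offspring: 2 X+X-, 2 X+Y
Probability of a carrier female: 2/4 = 1/2
Expected count = 1/2 × 176 = 88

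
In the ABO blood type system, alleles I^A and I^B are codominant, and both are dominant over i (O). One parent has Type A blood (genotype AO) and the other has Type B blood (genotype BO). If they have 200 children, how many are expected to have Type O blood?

Cross: AO × BO
Possible offspring genotypes: 1 AB, 1 AO, 1 BO, 1 OO
Blood type counts: 1 Type AB, 1 Type A, 1 Type B, 1 Type O
Probability of Type O: 1/4
Expected count = 1/4 × 200 = 50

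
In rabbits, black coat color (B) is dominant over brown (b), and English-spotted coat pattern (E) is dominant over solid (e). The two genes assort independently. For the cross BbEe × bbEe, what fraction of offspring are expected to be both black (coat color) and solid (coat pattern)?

Dihybrid cross BbEe × bbEe — consider each gene separately:
coat color: Bb × bb → 2 Bb, 2 bb → 2 B_ : 2 bb (out of 4)
coat pattern: Ee × Ee → 1 EE, 2 Ee, 1 ee → 3 E_ : 1 ee (out of 4)
Looking for: black (B_) and solid (ee)
P(black) = 2/4, P(solid) = 1/4
P(both) = 2/4 × 1/4 = 2/16 = 1/8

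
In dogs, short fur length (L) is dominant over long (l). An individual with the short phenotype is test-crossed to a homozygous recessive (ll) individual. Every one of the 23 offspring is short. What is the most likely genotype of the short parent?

Test cross: ? × ll
All offspring are short.
If the unknown parent were heterozygous (Ll), about half of 23 offspring would be long; none are. The unknown parent is most likely homozygous dominant (LL).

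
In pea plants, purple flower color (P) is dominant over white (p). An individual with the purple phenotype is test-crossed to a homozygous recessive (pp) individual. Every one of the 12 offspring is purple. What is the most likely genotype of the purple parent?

Test cross: ? × pp
All offspring are purple.
If the unknown parent were heterozygous (Pp), about half of 12 offspring would be white; none are. The unknown parent is most likely homozygous dominant (PP).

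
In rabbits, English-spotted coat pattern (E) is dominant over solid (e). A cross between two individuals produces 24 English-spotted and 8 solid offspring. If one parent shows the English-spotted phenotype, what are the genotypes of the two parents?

Observed offspring: 24 English-spotted, 8 solid
The observed ratio simplifies to 3:1. Solid (ee) offspring appear, so each parent must contribute one e allele. The parent stated to show English-spotted carries E, so it is Ee. The other parent is then either Ee or ee: Ee × ee would give a 1:1 split, whereas Ee × Ee gives 3:1 — matching the data. So both parents are heterozygous (Ee × Ee).
Parent genotypes: Ee × Ee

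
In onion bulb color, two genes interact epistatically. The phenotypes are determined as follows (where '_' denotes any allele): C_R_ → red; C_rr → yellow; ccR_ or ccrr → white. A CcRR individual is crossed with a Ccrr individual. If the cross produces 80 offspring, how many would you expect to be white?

Cross: CcRR × Ccrr — consider each gene separately:
C gene: Cc × Cc → 1 CC, 2 Cc, 1 cc → 3 C_ : 1 cc (out of 4)
R gene: RR × rr → 4 Rr → 4 R_ (out of 4)
Genotype classes (out of 4 × 4 = 16): C_R_ = 3×4 = 12; ccR_ = 1×4 = 4
Apply the phenotype rules: C_R_ (12) → red; ccR_ (4) → white
Phenotype counts (out of 16): 12 red, 4 white
white: 4 out of 16 → fraction 1/4
Expected count = 1/4 × 80 = 20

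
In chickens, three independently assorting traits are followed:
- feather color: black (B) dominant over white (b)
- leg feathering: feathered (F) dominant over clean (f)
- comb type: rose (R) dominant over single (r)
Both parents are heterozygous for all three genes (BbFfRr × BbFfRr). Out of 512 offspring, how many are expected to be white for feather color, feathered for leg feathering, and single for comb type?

Trihybrid cross: BbFfRr × BbFfRr
Each trait segregates independently with a 3:1 phenotypic ratio, so each gene contributes 3/4 (dominant) or 1/4 (recessive).
Target: white (feather color), feathered (leg feathering), single (comb type)
Probability = product of independent per-trait probabilities
= 1/4 × 3/4 × 1/4 = 3/64
Expected count = 3/64 × 512 = 24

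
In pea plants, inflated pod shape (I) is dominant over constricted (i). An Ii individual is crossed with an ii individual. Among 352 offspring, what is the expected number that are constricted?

Punnett square for Ii × ii:
Offspring genotypes: 2 Ii, 2 ii
inflated: 2, constricted: 2
constricted: 2 out of 4 → fraction 1/2
Expected count = 1/2 × 352 = 176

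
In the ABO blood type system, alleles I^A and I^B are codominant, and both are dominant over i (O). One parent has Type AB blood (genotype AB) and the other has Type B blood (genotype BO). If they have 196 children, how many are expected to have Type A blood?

Cross: AB × BO
Possible offspring genotypes: 1 AB, 1 AO, 1 BB, 1 BO
Blood type counts: 1 Type AB, 1 Type A, 2 Type B
Probability of Type A: 1/4
Expected count = 1/4 × 196 = 49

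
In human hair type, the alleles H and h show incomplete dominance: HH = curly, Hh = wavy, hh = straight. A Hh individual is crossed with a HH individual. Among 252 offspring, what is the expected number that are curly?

Punnett square for Hh × HH:
Offspring genotypes: 2 HH, 2 Hh
Phenotype counts: 2 curly, 2 wavy
curly: 2 out of 4 → fraction 1/2
Expected count = 1/2 × 252 = 126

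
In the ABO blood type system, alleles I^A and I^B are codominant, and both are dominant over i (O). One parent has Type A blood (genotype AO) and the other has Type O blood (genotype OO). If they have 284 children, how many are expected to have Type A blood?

Cross: AO × OO
Possible offspring genotypes: 2 AO, 2 OO
Blood type counts: 2 Type A, 2 Type O
Probability of Type A: 2/4 = 1/2
Expected count = 1/2 × 284 = 142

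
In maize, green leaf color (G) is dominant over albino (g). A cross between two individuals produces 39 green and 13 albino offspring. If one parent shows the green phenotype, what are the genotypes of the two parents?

Observed offspring: 39 green, 13 albino
The observed ratio simplifies to 3:1. Albino (gg) offspring appear, so each parent must contribute one g allele. The parent stated to show green carries G, so it is Gg. The other parent is then either Gg or gg: Gg × gg would give a 1:1 split, whereas Gg × Gg gives 3:1 — matching the data. So both parents are heterozygous (Gg × Gg).
Parent genotypes: Gg × Gg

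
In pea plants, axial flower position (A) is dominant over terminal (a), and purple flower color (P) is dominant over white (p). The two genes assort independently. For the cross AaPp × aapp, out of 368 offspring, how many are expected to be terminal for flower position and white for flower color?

Dihybrid cross AaPp × aapp — consider each gene separately:
flower position: Aa × aa → 2 Aa, 2 aa → 2 A_ : 2 aa (out of 4)
flower color: Pp × pp → 2 Pp, 2 pp → 2 P_ : 2 pp (out of 4)
Looking for: terminal (aa) and white (pp)
P(terminal) = 2/4, P(white) = 2/4
P(both) = 2/4 × 2/4 = 4/16 = 1/4
Expected count = 1/4 × 368 = 92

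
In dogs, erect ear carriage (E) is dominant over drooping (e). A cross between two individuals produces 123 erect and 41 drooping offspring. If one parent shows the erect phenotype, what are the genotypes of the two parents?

Observed offspring: 123 erect, 41 drooping
The observed ratio simplifies to 3:1. Drooping (ee) offspring appear, so each parent must contribute one e allele. The parent stated to show erect carries E, so it is Ee. The other parent is then either Ee or ee: Ee × ee would give a 1:1 split, whereas Ee × Ee gives 3:1 — matching the data. So both parents are heterozygous (Ee × Ee).
Parent genotypes: Ee × Ee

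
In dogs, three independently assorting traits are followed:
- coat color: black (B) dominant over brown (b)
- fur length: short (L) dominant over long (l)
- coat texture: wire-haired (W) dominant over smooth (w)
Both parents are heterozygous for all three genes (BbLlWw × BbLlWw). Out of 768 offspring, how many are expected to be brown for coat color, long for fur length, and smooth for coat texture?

Trihybrid cross: BbLlWw × BbLlWw
Each trait segregates independently with a 3:1 phenotypic ratio, so each gene contributes 3/4 (dominant) or 1/4 (recessive).
Target: brown (coat color), long (fur length), smooth (coat texture)
Probability = product of independent per-trait probabilities
= 1/4 × 1/4 × 1/4 = 1/64
Expected count = 1/64 × 768 = 12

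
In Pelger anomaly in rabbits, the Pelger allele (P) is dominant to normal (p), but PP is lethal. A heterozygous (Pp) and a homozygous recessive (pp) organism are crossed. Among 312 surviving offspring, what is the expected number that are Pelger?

Cross: Pp × pp
Punnett square offspring (before lethality): 2 Pp, 2 pp
No PP offspring are produced in this cross.
Pelger: 2 out of 4 → fraction 1/2
Expected count = 1/2 × 312 = 156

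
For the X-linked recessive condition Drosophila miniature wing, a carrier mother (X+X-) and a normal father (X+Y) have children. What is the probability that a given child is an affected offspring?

Cross: X+X- × X+Y
Offspring: 1 X+X+, 1 X+Y, 1 X+X-, 1 X-Y
Probability of an affected offspring: 1/4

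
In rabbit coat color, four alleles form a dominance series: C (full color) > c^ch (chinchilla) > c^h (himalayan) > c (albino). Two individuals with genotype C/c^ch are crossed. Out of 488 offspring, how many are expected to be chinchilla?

Cross: C/c^ch × C/c^ch
Allele dominance: C > c^ch > c^h > c
Offspring genotypes: 1 C/C, 2 C/c^ch, 1 c^ch/c^ch
Phenotype counts: 3 full color, 1 chinchilla
chinchilla: 1 out of 4 → fraction 1/4
Expected count = 1/4 × 488 = 122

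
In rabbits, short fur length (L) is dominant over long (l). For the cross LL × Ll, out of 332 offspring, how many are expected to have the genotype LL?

Punnett square for LL × Ll:
Offspring genotypes: 2 LL, 2 Ll
Total offspring: 4
Count with target: 2
Probability: 2/4 = 1/2
Expected count = 1/2 × 332 = 166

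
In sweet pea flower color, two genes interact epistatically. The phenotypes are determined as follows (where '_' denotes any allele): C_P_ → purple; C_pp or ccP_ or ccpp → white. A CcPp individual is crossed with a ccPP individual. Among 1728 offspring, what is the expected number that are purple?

Cross: CcPp × ccPP — consider each gene separately:
C gene: Cc × cc → 2 Cc, 2 cc → 2 C_ : 2 cc (out of 4)
P gene: Pp × PP → 2 PP, 2 Pp → 4 P_ (out of 4)
Genotype classes (out of 4 × 4 = 16): C_P_ = 2×4 = 8; ccP_ = 2×4 = 8
Apply the phenotype rules: C_P_ (8) → purple; ccP_ (8) → white
Phenotype counts (out of 16): 8 purple, 8 white
purple: 8 out of 16 → fraction 1/2
Expected count = 1/2 × 1728 = 864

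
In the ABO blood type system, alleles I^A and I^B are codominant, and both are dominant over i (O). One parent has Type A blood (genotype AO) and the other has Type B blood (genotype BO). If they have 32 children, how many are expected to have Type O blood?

Cross: AO × BO
Possible offspring genotypes: 1 AB, 1 AO, 1 BO, 1 OO
Blood type counts: 1 Type AB, 1 Type A, 1 Type B, 1 Type O
Probability of Type O: 1/4
Expected count = 1/4 × 32 = 8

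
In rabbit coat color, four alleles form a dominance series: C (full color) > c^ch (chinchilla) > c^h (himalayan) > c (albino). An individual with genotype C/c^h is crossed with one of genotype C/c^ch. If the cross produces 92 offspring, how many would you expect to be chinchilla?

Cross: C/c^h × C/c^ch
Allele dominance: C > c^ch > c^h > c
Offspring genotypes: 1 C/C, 1 C/c^ch, 1 C/c^h, 1 c^ch/c^h
Phenotype counts: 3 full color, 1 chinchilla
chinchilla: 1 out of 4 → fraction 1/4
Expected count = 1/4 × 92 = 23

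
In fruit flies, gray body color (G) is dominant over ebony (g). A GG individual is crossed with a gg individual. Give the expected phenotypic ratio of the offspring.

Punnett square for GG × gg:
Offspring genotypes: 4 Gg
gray: 4, ebony: 0
Ratio: all gray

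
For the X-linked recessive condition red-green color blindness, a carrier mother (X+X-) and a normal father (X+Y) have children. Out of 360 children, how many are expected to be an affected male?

Cross: X+X- × X+Y
Offspring: 1 X+X+, 1 X+Y, 1 X+X-, 1 X-Y
Probability of an affected male: 1/4
Expected count = 1/4 × 360 = 90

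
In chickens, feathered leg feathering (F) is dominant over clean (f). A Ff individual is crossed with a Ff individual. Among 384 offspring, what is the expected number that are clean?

Punnett square for Ff × Ff:
Offspring genotypes: 1 FF, 2 Ff, 1 ff
feathered: 3, clean: 1
clean: 1 out of 4 → fraction 1/4
Expected count = 1/4 × 384 = 96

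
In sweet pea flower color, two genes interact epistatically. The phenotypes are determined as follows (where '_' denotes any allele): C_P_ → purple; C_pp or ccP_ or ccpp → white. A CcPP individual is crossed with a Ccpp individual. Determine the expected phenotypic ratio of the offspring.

Cross: CcPP × Ccpp — consider each gene separately:
C gene: Cc × Cc → 1 CC, 2 Cc, 1 cc → 3 C_ : 1 cc (out of 4)
P gene: PP × pp → 4 Pp → 4 P_ (out of 4)
Genotype classes (out of 4 × 4 = 16): C_P_ = 3×4 = 12; ccP_ = 1×4 = 4
Apply the phenotype rules: C_P_ (12) → purple; ccP_ (4) → white
Phenotype counts (out of 16): 12 purple, 4 white
Ratio: 3 purple : 1 white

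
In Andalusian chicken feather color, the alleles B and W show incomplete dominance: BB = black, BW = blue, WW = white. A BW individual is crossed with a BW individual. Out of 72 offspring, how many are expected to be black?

Punnett square for BW × BW:
Offspring genotypes: 1 BB, 2 BW, 1 WW
Phenotype counts: 1 black, 2 blue, 1 white
black: 1 out of 4 → fraction 1/4
Expected count = 1/4 × 72 = 18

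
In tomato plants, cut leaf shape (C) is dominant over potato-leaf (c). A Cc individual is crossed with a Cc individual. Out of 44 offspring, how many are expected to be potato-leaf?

Punnett square for Cc × Cc:
Offspring genotypes: 1 CC, 2 Cc, 1 cc
cut: 3, potato-leaf: 1
potato-leaf: 1 out of 4 → fraction 1/4
Expected count = 1/4 × 44 = 11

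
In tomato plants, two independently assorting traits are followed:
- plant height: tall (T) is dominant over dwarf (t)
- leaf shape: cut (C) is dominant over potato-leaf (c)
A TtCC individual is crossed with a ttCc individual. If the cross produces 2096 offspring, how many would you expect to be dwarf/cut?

Dihybrid cross TtCC × ttCc — consider each gene separately:
plant height: Tt × tt → 2 Tt, 2 tt → 2 T_ : 2 tt (out of 4)
leaf shape: CC × Cc → 2 CC, 2 Cc → 4 C_ (out of 4)
Combine (counts out of 4 × 4 = 16): tall/cut (T_C_) = 2×4 = 8; dwarf/cut (ttC_) = 2×4 = 8
Phenotype counts (out of 16): 8 tall/cut, 8 dwarf/cut
dwarf/cut: 8 out of 16 → fraction 1/2
Expected count = 1/2 × 2096 = 1048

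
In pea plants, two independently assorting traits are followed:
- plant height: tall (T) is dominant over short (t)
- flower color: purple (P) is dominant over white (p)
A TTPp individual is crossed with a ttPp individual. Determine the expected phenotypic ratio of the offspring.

Dihybrid cross TTPp × ttPp — consider each gene separately:
plant height: TT × tt → 4 Tt → 4 T_ (out of 4)
flower color: Pp × Pp → 1 PP, 2 Pp, 1 pp → 3 P_ : 1 pp (out of 4)
Combine (counts out of 4 × 4 = 16): tall/purple (T_P_) = 4×3 = 12; tall/white (T_pp) = 4×1 = 4
Phenotype counts (out of 16): 12 tall/purple, 4 tall/white
Ratio: 3 tall/purple : 1 tall/white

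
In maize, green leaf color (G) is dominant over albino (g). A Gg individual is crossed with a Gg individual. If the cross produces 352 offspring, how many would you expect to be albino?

Punnett square for Gg × Gg:
Offspring genotypes: 1 GG, 2 Gg, 1 gg
green: 3, albino: 1
albino: 1 out of 4 → fraction 1/4
Expected count = 1/4 × 352 = 88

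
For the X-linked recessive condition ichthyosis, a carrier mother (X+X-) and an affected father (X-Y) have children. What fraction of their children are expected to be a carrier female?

Cross: X+X- × X-Y
Offspring: 1 X+X-, 1 X+Y, 1 X-X-, 1 X-Y
Probability of a carrier female: 1/4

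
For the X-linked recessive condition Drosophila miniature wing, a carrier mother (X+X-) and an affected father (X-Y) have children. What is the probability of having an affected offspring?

Cross: X+X- × X-Y
Offspring: 1 X+X-, 1 X+Y, 1 X-X-, 1 X-Y
Probability of an affected offspring: 2/4 = 1/2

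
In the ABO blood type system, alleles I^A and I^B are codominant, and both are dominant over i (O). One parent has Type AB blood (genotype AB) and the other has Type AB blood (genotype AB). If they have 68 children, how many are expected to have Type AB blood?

Cross: AB × AB
Possible offspring genotypes: 1 AA, 2 AB, 1 BB
Blood type counts: 1 Type A, 2 Type AB, 1 Type B
Probability of Type AB: 2/4 = 1/2
Expected count = 1/2 × 68 = 34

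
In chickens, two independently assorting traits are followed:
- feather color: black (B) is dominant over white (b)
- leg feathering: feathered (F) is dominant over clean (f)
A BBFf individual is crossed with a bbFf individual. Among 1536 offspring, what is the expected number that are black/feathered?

Dihybrid cross BBFf × bbFf — consider each gene separately:
feather color: BB × bb → 4 Bb → 4 B_ (out of 4)
leg feathering: Ff × Ff → 1 FF, 2 Ff, 1 ff → 3 F_ : 1 ff (out of 4)
Combine (counts out of 4 × 4 = 16): black/feathered (B_F_) = 4×3 = 12; black/clean (B_ff) = 4×1 = 4
Phenotype counts (out of 16): 12 black/feathered, 4 black/clean
black/feathered: 12 out of 16 → fraction 3/4
Expected count = 3/4 × 1536 = 1152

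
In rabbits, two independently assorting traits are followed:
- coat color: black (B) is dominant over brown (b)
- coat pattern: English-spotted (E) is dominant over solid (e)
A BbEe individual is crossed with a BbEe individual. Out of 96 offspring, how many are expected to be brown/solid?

Dihybrid cross BbEe × BbEe — consider each gene separately:
coat color: Bb × Bb → 1 BB, 2 Bb, 1 bb → 3 B_ : 1 bb (out of 4)
coat pattern: Ee × Ee → 1 EE, 2 Ee, 1 ee → 3 E_ : 1 ee (out of 4)
Combine (counts out of 4 × 4 = 16): black/English-spotted (B_E_) = 3×3 = 9; black/solid (B_ee) = 3×1 = 3; brown/English-spotted (bbE_) = 1×3 = 3; brown/solid (bbee) = 1×1 = 1
Phenotype counts (out of 16): 9 black/English-spotted, 3 black/solid, 3 brown/English-spotted, 1 brown/solid
brown/solid: 1 out of 16 → fraction 1/16
Expected count = 1/16 × 96 = 6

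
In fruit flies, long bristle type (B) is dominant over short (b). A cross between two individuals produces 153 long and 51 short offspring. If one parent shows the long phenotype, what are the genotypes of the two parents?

Observed offspring: 153 long, 51 short
The observed ratio simplifies to 3:1. Short (bb) offspring appear, so each parent must contribute one b allele. The parent stated to show long carries B, so it is Bb. The other parent is then either Bb or bb: Bb × bb would give a 1:1 split, whereas Bb × Bb gives 3:1 — matching the data. So both parents are heterozygous (Bb × Bb).
Parent genotypes: Bb × Bb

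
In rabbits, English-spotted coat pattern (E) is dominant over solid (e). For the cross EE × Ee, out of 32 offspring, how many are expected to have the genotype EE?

Punnett square for EE × Ee:
Offspring genotypes: 2 EE, 2 Ee
Total offspring: 4
Count with target: 2
Probability: 2/4 = 1/2
Expected count = 1/2 × 32 = 16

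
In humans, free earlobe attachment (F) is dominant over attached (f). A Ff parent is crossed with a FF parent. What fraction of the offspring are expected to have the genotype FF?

Punnett square for Ff × FF:
Offspring genotypes: 2 FF, 2 Ff
Total offspring: 4
Count with target: 2
Probability: 2/4 = 1/2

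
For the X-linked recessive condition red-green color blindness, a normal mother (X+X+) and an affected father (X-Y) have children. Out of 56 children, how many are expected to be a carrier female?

Cross: X+X+ × X-Y
Offspring: 2 X+X-, 2 X+Y
Probability of a carrier female: 2/4 = 1/2
Expected count = 1/2 × 56 = 28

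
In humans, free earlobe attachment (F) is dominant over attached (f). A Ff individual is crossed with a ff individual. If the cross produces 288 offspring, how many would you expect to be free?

Punnett square for Ff × ff:
Offspring genotypes: 2 Ff, 2 ff
free: 2, attached: 2
free: 2 out of 4 → fraction 1/2
Expected count = 1/2 × 288 = 144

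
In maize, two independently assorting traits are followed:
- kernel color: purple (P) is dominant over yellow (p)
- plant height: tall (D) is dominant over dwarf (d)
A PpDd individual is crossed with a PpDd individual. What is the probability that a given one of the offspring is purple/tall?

Dihybrid cross PpDd × PpDd — consider each gene separately:
kernel color: Pp × Pp → 1 PP, 2 Pp, 1 pp → 3 P_ : 1 pp (out of 4)
plant height: Dd × Dd → 1 DD, 2 Dd, 1 dd → 3 D_ : 1 dd (out of 4)
Combine (counts out of 4 × 4 = 16): purple/tall (P_D_) = 3×3 = 9; purple/dwarf (P_dd) = 3×1 = 3; yellow/tall (ppD_) = 1×3 = 3; yellow/dwarf (ppdd) = 1×1 = 1
Phenotype counts (out of 16): 9 purple/tall, 3 purple/dwarf, 3 yellow/tall, 1 yellow/dwarf
purple/tall: 9 out of 16
Probability: 9/16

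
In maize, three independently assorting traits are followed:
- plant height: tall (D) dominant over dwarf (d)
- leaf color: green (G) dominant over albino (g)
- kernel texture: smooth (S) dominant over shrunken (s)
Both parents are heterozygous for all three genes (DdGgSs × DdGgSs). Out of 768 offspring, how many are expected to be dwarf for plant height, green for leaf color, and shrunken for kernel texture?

Trihybrid cross: DdGgSs × DdGgSs
Each trait segregates independently with a 3:1 phenotypic ratio, so each gene contributes 3/4 (dominant) or 1/4 (recessive).
Target: dwarf (plant height), green (leaf color), shrunken (kernel texture)
Probability = product of independent per-trait probabilities
= 1/4 × 3/4 × 1/4 = 3/64
Expected count = 3/64 × 768 = 36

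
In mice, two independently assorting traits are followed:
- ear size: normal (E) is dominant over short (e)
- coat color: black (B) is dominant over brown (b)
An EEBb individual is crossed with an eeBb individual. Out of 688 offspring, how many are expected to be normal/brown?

Dihybrid cross EEBb × eeBb — consider each gene separately:
ear size: EE × ee → 4 Ee → 4 E_ (out of 4)
coat color: Bb × Bb → 1 BB, 2 Bb, 1 bb → 3 B_ : 1 bb (out of 4)
Combine (counts out of 4 × 4 = 16): normal/black (E_B_) = 4×3 = 12; normal/brown (E_bb) = 4×1 = 4
Phenotype counts (out of 16): 12 normal/black, 4 normal/brown
normal/brown: 4 out of 16 → fraction 1/4
Expected count = 1/4 × 688 = 172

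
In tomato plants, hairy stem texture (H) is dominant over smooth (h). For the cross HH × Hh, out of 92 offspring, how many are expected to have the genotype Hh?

Punnett square for HH × Hh:
Offspring genotypes: 2 HH, 2 Hh
Total offspring: 4
Count with target: 2
Probability: 2/4 = 1/2
Expected count = 1/2 × 92 = 46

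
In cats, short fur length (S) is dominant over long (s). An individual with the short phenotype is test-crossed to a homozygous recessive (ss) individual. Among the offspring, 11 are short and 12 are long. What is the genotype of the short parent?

Test cross: ? × ss
Offspring: 11 short, 12 long — approximately 1:1.
A 1:1 ratio in a test cross indicates the unknown parent is heterozygous (Ss).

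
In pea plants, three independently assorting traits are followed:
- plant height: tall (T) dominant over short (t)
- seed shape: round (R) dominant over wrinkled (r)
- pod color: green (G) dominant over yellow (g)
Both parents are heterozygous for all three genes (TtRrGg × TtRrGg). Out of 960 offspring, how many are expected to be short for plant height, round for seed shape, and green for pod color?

Trihybrid cross: TtRrGg × TtRrGg
Each trait segregates independently with a 3:1 phenotypic ratio, so each gene contributes 3/4 (dominant) or 1/4 (recessive).
Target: short (plant height), round (seed shape), green (pod color)
Probability = product of independent per-trait probabilities
= 1/4 × 3/4 × 3/4 = 9/64
Expected count = 9/64 × 960 = 135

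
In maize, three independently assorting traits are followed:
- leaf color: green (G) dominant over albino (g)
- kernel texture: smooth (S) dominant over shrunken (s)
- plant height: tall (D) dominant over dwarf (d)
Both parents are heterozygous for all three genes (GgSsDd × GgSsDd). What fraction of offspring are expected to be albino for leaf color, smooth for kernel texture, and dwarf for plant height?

Trihybrid cross: GgSsDd × GgSsDd
Each trait segregates independently with a 3:1 phenotypic ratio, so each gene contributes 3/4 (dominant) or 1/4 (recessive).
Target: albino (leaf color), smooth (kernel texture), dwarf (plant height)
Probability = product of independent per-trait probabilities
= 1/4 × 3/4 × 1/4 = 3/64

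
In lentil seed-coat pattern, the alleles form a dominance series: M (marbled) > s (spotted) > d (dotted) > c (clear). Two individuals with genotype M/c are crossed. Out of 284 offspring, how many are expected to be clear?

Cross: M/c × M/c
Allele dominance: M > s > d > c
Offspring genotypes: 1 M/M, 2 M/c, 1 c/c
Phenotype counts: 3 marbled, 1 clear
clear: 1 out of 4 → fraction 1/4
Expected count = 1/4 × 284 = 71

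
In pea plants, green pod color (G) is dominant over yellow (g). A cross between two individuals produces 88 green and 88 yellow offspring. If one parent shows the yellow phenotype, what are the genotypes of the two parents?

Observed offspring: 88 green, 88 yellow
The observed ratio simplifies to 1:1. One parent shows yellow, so its genotype must be gg. A 1:1 offspring split requires the other parent to be heterozygous (Gg).
Parent genotypes: gg × Gg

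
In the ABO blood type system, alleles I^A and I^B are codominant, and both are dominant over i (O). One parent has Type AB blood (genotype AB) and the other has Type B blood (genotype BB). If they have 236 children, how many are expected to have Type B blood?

Cross: AB × BB
Possible offspring genotypes: 2 AB, 2 BB
Blood type counts: 2 Type AB, 2 Type B
Probability of Type B: 2/4 = 1/2
Expected count = 1/2 × 236 = 118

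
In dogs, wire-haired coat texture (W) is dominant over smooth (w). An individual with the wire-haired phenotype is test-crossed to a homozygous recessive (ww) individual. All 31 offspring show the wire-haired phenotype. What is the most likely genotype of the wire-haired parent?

Test cross: ? × ww
All offspring are wire-haired.
If the unknown parent were heterozygous (Ww), about half of 31 offspring would be smooth; none are. The unknown parent is most likely homozygous dominant (WW).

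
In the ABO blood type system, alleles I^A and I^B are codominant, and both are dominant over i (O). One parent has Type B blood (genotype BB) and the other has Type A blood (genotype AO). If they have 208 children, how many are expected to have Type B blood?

Cross: BB × AO
Possible offspring genotypes: 2 AB, 2 BO
Blood type counts: 2 Type AB, 2 Type B
Probability of Type B: 2/4 = 1/2
Expected count = 1/2 × 208 = 104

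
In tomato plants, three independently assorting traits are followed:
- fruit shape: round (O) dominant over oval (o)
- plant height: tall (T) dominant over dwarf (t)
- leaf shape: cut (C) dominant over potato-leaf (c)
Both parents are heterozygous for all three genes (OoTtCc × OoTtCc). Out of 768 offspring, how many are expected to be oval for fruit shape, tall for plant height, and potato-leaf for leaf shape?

Trihybrid cross: OoTtCc × OoTtCc
Each trait segregates independently with a 3:1 phenotypic ratio, so each gene contributes 3/4 (dominant) or 1/4 (recessive).
Target: oval (fruit shape), tall (plant height), potato-leaf (leaf shape)
Probability = product of independent per-trait probabilities
= 1/4 × 3/4 × 1/4 = 3/64
Expected count = 3/64 × 768 = 36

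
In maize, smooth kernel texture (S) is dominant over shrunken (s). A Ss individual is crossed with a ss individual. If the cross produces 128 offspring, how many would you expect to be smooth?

Punnett square for Ss × ss:
Offspring genotypes: 2 Ss, 2 ss
smooth: 2, shrunken: 2
smooth: 2 out of 4 → fraction 1/2
Expected count = 1/2 × 128 = 64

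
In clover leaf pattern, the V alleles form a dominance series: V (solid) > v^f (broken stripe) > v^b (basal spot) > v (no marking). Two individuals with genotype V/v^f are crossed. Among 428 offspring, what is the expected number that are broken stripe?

Cross: V/v^f × V/v^f
Allele dominance: V > v^f > v^b > v
Offspring genotypes: 1 V/V, 2 V/v^f, 1 v^f/v^f
Phenotype counts: 3 solid, 1 broken stripe
broken stripe: 1 out of 4 → fraction 1/4
Expected count = 1/4 × 428 = 107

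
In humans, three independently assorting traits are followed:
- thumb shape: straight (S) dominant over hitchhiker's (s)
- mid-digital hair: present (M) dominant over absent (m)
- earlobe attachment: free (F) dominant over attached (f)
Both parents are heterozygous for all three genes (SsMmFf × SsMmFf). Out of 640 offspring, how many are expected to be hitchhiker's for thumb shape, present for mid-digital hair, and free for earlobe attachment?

Trihybrid cross: SsMmFf × SsMmFf
Each trait segregates independently with a 3:1 phenotypic ratio, so each gene contributes 3/4 (dominant) or 1/4 (recessive).
Target: hitchhiker's (thumb shape), present (mid-digital hair), free (earlobe attachment)
Probability = product of independent per-trait probabilities
= 1/4 × 3/4 × 3/4 = 9/64
Expected count = 9/64 × 640 = 90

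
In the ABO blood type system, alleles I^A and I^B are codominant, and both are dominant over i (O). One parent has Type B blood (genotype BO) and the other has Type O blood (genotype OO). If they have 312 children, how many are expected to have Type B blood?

Cross: BO × OO
Possible offspring genotypes: 2 BO, 2 OO
Blood type counts: 2 Type B, 2 Type O
Probability of Type B: 2/4 = 1/2
Expected count = 1/2 × 312 = 156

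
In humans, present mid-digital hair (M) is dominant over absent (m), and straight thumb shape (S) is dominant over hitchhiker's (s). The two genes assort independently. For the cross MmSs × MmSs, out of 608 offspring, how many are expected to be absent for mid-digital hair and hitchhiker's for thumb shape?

Dihybrid cross MmSs × MmSs — consider each gene separately:
mid-digital hair: Mm × Mm → 1 MM, 2 Mm, 1 mm → 3 M_ : 1 mm (out of 4)
thumb shape: Ss × Ss → 1 SS, 2 Ss, 1 ss → 3 S_ : 1 ss (out of 4)
Looking for: absent (mm) and hitchhiker's (ss)
P(absent) = 1/4, P(hitchhiker's) = 1/4
P(both) = 1/4 × 1/4 = 1/16
Expected count = 1/16 × 608 = 38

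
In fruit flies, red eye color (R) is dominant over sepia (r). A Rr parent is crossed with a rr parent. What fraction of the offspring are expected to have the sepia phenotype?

Punnett square for Rr × rr:
Offspring genotypes: 2 Rr, 2 rr
Total offspring: 4
Count with target: 2
Probability: 2/4 = 1/2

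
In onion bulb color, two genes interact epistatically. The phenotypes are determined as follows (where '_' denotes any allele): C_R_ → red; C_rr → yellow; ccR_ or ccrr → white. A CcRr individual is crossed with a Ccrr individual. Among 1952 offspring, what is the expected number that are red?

Cross: CcRr × Ccrr — consider each gene separately:
C gene: Cc × Cc → 1 CC, 2 Cc, 1 cc → 3 C_ : 1 cc (out of 4)
R gene: Rr × rr → 2 Rr, 2 rr → 2 R_ : 2 rr (out of 4)
Genotype classes (out of 4 × 4 = 16): C_R_ = 3×2 = 6; C_rr = 3×2 = 6; ccR_ = 1×2 = 2; ccrr = 1×2 = 2
Apply the phenotype rules: C_R_ (6) → red; C_rr (6) → yellow; ccR_ (2) + ccrr (2) → white
Phenotype counts (out of 16): 6 red, 6 yellow, 4 white
red: 6 out of 16 → fraction 3/8
Expected count = 3/8 × 1952 = 732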